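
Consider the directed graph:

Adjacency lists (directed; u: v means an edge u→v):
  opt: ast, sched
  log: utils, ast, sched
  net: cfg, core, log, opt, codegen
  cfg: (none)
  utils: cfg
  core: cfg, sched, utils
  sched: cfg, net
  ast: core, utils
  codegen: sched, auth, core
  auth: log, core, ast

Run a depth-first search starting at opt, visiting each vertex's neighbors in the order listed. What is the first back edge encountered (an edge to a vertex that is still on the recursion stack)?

net->core

DFS from opt (visiting each vertex's neighbors in the order listed); mark gray on enter, black on exit:
opt gray
  ast gray
    core gray
      cfg gray
      cfg black
      sched gray
        sched→cfg: cfg black — skip
        net gray
          net→cfg: cfg black — skip
          net→core: core is gray → back edge
First back edge: net → core.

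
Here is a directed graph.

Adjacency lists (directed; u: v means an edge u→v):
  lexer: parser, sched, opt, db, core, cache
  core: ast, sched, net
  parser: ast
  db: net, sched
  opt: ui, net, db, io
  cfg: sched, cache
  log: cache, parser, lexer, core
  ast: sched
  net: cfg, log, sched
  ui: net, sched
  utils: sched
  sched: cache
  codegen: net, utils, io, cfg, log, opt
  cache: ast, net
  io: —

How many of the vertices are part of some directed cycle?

A vertex is on a directed cycle iff it belongs to a strongly connected component of size ≥ 2 (or has a self-loop).
The vertices on cycles are {db, ui, ast, cfg, log, net, opt, core, cache, lexer, sched, parser} — 12 in total.

12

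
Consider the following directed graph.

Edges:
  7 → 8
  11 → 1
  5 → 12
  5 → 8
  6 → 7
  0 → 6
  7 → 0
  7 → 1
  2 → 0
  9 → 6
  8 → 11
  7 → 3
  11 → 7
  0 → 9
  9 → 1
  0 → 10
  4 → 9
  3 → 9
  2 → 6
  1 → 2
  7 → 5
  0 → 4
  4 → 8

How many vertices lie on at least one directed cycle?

11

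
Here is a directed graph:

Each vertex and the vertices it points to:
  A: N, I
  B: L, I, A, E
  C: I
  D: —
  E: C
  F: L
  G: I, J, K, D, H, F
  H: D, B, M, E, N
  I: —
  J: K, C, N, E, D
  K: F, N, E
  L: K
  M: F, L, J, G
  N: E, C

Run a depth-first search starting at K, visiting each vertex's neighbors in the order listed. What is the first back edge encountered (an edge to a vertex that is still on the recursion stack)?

L->K

DFS from K (visiting each vertex's neighbors in the order listed); mark gray on enter, black on exit:
K gray
  F gray
    L gray
      L→K: K is gray → back edge
First back edge: L → K.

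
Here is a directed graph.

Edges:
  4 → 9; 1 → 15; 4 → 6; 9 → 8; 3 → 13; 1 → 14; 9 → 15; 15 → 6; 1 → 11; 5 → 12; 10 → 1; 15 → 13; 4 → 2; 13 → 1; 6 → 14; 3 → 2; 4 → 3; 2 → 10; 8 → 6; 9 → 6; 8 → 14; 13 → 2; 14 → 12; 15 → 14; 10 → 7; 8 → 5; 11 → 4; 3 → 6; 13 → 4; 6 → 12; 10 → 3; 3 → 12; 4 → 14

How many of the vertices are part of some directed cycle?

9

A vertex is on a directed cycle iff it belongs to a strongly connected component of size ≥ 2 (or has a self-loop).
The vertices on cycles are {1, 2, 3, 4, 9, 10, 11, 13, 15} — 9 in total.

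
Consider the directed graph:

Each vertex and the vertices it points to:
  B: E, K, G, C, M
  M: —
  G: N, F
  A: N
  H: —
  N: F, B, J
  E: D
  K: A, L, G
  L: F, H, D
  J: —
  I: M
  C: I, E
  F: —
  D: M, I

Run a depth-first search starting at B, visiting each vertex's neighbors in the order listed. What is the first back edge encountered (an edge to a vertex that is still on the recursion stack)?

N->B

DFS from B (visiting each vertex's neighbors in the order listed); mark gray on enter, black on exit:
B gray
  E gray
    D gray
      M gray
      M black
      I gray
        I→M: M black — skip
      I black
    D black
  E black
  K gray
    A gray
      N gray
        F gray
        F black
        N→B: B is gray → back edge
First back edge: N → B.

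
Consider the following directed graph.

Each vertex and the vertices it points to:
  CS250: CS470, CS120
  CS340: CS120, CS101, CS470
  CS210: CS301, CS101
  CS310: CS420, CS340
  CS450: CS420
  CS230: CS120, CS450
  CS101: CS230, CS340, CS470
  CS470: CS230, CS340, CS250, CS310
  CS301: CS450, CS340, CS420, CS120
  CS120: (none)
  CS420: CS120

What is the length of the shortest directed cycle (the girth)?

2

For each vertex v, BFS finds the shortest path from v back to v.
The shortest such closed walk is CS101 → CS340 → CS101, length 2.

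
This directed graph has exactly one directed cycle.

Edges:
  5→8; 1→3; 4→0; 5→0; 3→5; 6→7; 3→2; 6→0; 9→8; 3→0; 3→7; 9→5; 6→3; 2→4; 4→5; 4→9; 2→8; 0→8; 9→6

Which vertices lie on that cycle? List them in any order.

DFS with gray/black marking from 3:
3 gray
  2 gray
    8 gray
    8 black
    4 gray
      5 gray
        5→8: 8 black — skip
        0 gray
          0→8: 8 black — skip
        0 black
      5 black
      4→0: 0 black — skip
      9 gray
        6 gray
          6→3: 3 is gray → back edge
Back edge closes the cycle 3 → 2 → 4 → 9 → 6 → 3; its vertices are {2, 3, 4, 6, 9}.

2, 3, 4, 6, 9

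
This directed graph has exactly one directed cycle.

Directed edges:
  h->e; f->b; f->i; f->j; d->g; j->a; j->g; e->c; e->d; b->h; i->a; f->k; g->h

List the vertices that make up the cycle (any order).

d, e, g, h

DFS with gray/black marking from h:
h gray
  e gray
    c gray
    c black
    d gray
      g gray
        g→h: h is gray → back edge
Back edge closes the cycle h → e → d → g → h; its vertices are {d, e, g, h}.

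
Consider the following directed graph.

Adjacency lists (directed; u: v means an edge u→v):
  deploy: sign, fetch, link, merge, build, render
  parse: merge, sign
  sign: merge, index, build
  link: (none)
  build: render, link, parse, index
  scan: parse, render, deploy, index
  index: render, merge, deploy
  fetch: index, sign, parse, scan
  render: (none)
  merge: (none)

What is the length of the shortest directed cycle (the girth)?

3

For each vertex v, BFS finds the shortest path from v back to v.
The shortest such closed walk is deploy → sign → index → deploy, length 3.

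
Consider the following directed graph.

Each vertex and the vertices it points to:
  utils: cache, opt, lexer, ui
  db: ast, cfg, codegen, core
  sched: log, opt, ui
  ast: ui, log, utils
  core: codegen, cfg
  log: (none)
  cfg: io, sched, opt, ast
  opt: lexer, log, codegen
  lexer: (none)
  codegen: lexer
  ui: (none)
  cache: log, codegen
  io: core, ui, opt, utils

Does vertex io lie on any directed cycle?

Yes

io is on a cycle iff io can reach itself via ≥1 edge.
io → core → cfg → io — yes.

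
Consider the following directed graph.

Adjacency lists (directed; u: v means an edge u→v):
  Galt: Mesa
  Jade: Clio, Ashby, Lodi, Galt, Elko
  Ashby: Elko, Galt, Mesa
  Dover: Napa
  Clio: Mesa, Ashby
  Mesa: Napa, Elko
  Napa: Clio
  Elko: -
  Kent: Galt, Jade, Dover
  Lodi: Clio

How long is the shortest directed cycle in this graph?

3

For each vertex v, BFS finds the shortest path from v back to v.
The shortest such closed walk is Napa → Clio → Mesa → Napa, length 3.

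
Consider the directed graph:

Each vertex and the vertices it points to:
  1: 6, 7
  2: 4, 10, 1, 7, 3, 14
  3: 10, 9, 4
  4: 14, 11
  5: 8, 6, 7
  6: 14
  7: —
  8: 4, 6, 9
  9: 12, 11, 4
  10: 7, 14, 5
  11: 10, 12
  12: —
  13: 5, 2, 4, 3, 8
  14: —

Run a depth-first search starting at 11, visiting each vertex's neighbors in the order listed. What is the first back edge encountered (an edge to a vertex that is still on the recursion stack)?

DFS from 11 (visiting each vertex's neighbors in the order listed); mark gray on enter, black on exit:
11 gray
  10 gray
    7 gray
    7 black
    14 gray
    14 black
    5 gray
      8 gray
        4 gray
          4→14: 14 black — skip
          4→11: 11 is gray → back edge
First back edge: 4 → 11.

4->11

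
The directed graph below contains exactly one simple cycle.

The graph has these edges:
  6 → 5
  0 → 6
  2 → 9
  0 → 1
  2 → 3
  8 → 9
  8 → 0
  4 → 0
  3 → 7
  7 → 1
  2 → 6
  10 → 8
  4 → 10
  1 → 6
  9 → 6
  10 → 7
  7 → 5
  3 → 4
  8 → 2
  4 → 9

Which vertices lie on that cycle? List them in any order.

2, 3, 4, 8, 10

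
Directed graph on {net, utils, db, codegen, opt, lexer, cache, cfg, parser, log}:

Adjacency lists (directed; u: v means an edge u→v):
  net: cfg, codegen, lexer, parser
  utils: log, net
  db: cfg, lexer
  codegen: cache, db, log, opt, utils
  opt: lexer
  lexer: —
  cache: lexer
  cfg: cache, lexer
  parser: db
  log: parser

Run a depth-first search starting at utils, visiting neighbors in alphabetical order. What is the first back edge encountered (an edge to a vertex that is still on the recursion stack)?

DFS from utils (visiting neighbors in alphabetical order); mark gray on enter, black on exit:
utils gray
  log gray
    parser gray
      db gray
        cfg gray
          cache gray
            lexer gray
            lexer black
          cache black
          cfg→lexer: lexer black — skip
        cfg black
        db→lexer: lexer black — skip
      db black
    parser black
  log black
  net gray
    net→cfg: cfg black — skip
    codegen gray
      codegen→cache: cache black — skip
      codegen→db: db black — skip
      codegen→log: log black — skip
      opt gray
        opt→lexer: lexer black — skip
      opt black
      codegen→utils: utils is gray → back edge
First back edge: codegen → utils.

codegen->utils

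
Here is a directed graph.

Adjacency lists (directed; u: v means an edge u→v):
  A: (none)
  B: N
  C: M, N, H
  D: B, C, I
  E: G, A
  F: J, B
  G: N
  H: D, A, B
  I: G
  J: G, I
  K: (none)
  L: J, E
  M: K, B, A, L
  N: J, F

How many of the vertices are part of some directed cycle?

A vertex is on a directed cycle iff it belongs to a strongly connected component of size ≥ 2 (or has a self-loop).
The vertices on cycles are {B, C, D, F, G, H, I, J, N} — 9 in total.

9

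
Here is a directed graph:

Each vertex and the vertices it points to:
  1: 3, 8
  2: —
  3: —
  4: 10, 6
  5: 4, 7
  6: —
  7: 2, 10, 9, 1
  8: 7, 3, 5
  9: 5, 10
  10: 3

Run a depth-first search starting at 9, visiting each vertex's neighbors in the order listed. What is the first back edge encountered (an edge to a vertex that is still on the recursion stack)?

7->9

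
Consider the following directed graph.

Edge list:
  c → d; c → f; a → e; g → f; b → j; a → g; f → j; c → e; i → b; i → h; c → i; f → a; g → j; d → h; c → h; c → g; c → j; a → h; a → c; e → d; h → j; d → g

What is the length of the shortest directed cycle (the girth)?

3

For each vertex v, BFS finds the shortest path from v back to v.
The shortest such closed walk is a → c → f → a, length 3.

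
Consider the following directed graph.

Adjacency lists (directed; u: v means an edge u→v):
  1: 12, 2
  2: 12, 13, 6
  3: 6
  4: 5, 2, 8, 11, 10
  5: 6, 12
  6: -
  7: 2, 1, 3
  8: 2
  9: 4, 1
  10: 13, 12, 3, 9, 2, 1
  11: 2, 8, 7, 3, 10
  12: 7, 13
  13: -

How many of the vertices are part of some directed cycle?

8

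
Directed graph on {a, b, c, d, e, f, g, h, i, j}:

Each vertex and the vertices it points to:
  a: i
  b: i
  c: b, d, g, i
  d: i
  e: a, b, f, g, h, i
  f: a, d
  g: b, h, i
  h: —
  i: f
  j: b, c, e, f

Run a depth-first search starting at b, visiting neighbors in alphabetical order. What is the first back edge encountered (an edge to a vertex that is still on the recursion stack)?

a->i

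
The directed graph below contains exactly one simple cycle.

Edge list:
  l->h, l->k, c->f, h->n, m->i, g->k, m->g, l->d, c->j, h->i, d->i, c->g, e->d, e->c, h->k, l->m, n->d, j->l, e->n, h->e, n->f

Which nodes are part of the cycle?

DFS with gray/black marking from c:
c gray
  f gray
  f black
  j gray
    l gray
      m gray
        i gray
        i black
        g gray
          k gray
          k black
        g black
      m black
      d gray
        d→i: i black — skip
      d black
      l→k: k black — skip
      h gray
        h→i: i black — skip
        n gray
          n→d: d black — skip
          n→f: f black — skip
        n black
        h→k: k black — skip
        e gray
          e→c: c is gray → back edge
Back edge closes the cycle c → j → l → h → e → c; its vertices are {c, e, h, j, l}.

c, e, h, j, l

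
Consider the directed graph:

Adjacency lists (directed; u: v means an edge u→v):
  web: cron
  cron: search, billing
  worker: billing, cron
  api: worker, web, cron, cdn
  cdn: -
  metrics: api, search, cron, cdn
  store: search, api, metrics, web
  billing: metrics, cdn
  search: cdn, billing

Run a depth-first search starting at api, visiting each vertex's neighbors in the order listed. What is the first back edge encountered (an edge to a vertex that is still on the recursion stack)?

metrics->api

DFS from api (visiting each vertex's neighbors in the order listed); mark gray on enter, black on exit:
api gray
  worker gray
    billing gray
      metrics gray
        metrics→api: api is gray → back edge
First back edge: metrics → api.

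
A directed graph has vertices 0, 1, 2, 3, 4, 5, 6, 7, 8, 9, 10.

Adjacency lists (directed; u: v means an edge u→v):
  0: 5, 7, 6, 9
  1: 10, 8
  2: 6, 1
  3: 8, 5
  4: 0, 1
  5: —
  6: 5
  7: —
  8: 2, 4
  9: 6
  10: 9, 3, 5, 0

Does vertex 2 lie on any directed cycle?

Yes

2 is on a cycle iff 2 can reach itself via ≥1 edge.
2 → 1 → 8 → 2 — yes.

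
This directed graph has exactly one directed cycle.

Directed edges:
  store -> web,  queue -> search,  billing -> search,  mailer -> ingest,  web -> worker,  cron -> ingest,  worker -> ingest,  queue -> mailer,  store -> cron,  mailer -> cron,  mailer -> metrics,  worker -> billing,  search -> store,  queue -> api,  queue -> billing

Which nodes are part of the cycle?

DFS with gray/black marking from billing:
billing gray
  search gray
    store gray
      cron gray
        ingest gray
        ingest black
      cron black
      web gray
        worker gray
          worker→ingest: ingest black — skip
          worker→billing: billing is gray → back edge
Back edge closes the cycle billing → search → store → web → worker → billing; its vertices are {web, store, search, worker, billing}.

web, store, search, worker, billing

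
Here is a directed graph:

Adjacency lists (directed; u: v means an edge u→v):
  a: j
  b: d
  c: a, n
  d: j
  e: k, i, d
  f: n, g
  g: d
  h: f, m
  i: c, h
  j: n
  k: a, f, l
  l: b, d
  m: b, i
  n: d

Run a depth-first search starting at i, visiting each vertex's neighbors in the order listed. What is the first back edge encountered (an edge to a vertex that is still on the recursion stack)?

DFS from i (visiting each vertex's neighbors in the order listed); mark gray on enter, black on exit:
i gray
  c gray
    a gray
      j gray
        n gray
          d gray
            d→j: j is gray → back edge
First back edge: d → j.

d->j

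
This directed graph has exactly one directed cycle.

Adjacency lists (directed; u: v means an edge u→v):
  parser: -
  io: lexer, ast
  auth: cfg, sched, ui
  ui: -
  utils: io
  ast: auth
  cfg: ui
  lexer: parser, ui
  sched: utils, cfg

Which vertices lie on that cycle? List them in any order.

io, ast, auth, sched, utils

DFS with gray/black marking from io:
io gray
  lexer gray
    parser gray
    parser black
    ui gray
    ui black
  lexer black
  ast gray
    auth gray
      cfg gray
        cfg→ui: ui black — skip
      cfg black
      sched gray
        utils gray
          utils→io: io is gray → back edge
Back edge closes the cycle io → ast → auth → sched → utils → io; its vertices are {io, ast, auth, sched, utils}.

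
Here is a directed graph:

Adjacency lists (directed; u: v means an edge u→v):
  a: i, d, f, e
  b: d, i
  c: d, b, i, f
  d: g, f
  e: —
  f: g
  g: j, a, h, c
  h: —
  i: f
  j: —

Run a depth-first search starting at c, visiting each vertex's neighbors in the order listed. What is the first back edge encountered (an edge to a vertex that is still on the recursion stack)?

f->g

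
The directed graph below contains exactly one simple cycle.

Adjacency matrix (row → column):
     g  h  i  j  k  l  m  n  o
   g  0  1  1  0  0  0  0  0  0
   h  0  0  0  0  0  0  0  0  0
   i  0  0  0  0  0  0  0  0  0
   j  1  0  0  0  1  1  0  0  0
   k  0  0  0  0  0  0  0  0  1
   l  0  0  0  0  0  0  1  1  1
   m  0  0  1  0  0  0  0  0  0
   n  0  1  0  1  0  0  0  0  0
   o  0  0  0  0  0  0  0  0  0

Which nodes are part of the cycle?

j, l, n

DFS with gray/black marking from j:
j gray
  k gray
    o gray
    o black
  k black
  l gray
    n gray
      n→j: j is gray → back edge
Back edge closes the cycle j → l → n → j; its vertices are {j, l, n}.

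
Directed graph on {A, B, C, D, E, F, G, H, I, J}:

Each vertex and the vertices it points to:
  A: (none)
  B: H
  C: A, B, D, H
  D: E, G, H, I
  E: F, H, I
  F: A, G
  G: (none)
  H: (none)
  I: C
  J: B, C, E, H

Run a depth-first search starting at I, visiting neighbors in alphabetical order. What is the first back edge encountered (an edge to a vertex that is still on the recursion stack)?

DFS from I (visiting neighbors in alphabetical order); mark gray on enter, black on exit:
I gray
  C gray
    A gray
    A black
    B gray
      H gray
      H black
    B black
    D gray
      E gray
        F gray
          F→A: A black — skip
          G gray
          G black
        F black
        E→H: H black — skip
        E→I: I is gray → back edge
First back edge: E → I.

E→I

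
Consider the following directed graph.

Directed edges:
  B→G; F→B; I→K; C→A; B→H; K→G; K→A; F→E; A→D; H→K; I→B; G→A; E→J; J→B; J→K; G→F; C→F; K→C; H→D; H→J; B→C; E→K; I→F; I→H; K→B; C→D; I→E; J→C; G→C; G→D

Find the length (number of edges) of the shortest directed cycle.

3

For each vertex v, BFS finds the shortest path from v back to v.
The shortest such closed walk is F → B → C → F, length 3.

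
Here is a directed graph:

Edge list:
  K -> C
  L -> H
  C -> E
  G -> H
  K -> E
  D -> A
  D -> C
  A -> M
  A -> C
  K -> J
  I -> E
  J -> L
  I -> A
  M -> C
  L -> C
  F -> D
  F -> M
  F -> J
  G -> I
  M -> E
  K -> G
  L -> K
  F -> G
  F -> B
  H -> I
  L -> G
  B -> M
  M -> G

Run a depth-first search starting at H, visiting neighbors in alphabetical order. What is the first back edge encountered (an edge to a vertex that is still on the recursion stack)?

G→H

DFS from H (visiting neighbors in alphabetical order); mark gray on enter, black on exit:
H gray
  I gray
    A gray
      C gray
        E gray
        E black
      C black
      M gray
        M→C: C black — skip
        M→E: E black — skip
        G gray
          G→H: H is gray → back edge
First back edge: G → H.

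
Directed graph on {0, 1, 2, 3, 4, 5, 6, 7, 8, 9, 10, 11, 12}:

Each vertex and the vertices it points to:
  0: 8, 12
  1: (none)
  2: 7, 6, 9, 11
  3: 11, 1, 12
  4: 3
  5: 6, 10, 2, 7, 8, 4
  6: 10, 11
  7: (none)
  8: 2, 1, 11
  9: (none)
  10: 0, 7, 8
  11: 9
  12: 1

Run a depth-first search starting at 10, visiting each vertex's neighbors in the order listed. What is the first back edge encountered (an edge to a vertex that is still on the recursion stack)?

DFS from 10 (visiting each vertex's neighbors in the order listed); mark gray on enter, black on exit:
10 gray
  0 gray
    8 gray
      2 gray
        7 gray
        7 black
        6 gray
          6→10: 10 is gray → back edge
First back edge: 6 → 10.

6→10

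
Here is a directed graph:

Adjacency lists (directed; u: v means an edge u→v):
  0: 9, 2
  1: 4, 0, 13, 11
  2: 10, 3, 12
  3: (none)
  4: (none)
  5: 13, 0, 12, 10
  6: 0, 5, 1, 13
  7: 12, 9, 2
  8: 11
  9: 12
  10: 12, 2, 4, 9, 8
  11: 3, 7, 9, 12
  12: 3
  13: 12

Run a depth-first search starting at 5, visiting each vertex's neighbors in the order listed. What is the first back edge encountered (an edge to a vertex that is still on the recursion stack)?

10->2

DFS from 5 (visiting each vertex's neighbors in the order listed); mark gray on enter, black on exit:
5 gray
  13 gray
    12 gray
      3 gray
      3 black
    12 black
  13 black
  0 gray
    9 gray
      9→12: 12 black — skip
    9 black
    2 gray
      10 gray
        10→12: 12 black — skip
        10→2: 2 is gray → back edge
First back edge: 10 → 2.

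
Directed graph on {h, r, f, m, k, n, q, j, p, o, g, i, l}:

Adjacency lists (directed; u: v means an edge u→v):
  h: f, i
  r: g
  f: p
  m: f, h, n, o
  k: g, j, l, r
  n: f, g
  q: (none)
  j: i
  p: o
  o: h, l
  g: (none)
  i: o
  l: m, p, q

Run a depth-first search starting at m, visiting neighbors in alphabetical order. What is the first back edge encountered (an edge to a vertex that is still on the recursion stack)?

h->f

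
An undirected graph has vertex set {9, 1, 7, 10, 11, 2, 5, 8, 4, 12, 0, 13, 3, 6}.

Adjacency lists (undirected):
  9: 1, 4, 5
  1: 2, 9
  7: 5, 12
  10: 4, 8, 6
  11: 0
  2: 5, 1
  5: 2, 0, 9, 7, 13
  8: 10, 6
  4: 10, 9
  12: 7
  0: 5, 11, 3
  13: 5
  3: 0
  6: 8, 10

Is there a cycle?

DFS, tracking each vertex's parent; an edge to a visited non-parent vertex closes a cycle.
Start from 4:
visit 4 (parent –)
  visit 10 (parent 4)
    10–4: parent, skip
    visit 8 (parent 10)
      8–10: parent, skip
      visit 6 (parent 8)
        6–8: parent, skip
        6–10: 10 visited and ≠ parent → cycle
Cycle: 10 – 8 – 6 – 10.

Yes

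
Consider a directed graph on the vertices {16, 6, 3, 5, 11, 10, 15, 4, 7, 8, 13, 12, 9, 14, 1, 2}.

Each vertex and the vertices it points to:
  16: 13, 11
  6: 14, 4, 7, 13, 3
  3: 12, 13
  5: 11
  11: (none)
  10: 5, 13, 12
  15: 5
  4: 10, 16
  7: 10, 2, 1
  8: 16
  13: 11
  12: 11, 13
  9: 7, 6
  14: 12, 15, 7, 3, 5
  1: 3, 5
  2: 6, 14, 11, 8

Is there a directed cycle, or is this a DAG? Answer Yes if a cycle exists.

Yes

DFS with white/gray/black marking, starting from 11:
11 gray
11 black
16 gray
  13 gray
    13→11: 11 black — skip
  13 black
  16→11: 11 black — skip
16 black
6 gray
  14 gray
    12 gray
      12→11: 11 black — skip
      12→13: 13 black — skip
    12 black
    15 gray
      5 gray
        5→11: 11 black — skip
      5 black
    15 black
    7 gray
      10 gray
        10→5: 5 black — skip
        10→13: 13 black — skip
        10→12: 12 black — skip
      10 black
      2 gray
        2→6: 6 is gray → back edge
Back edge found, so a cycle exists: 6 → 14 → 7 → 2 → 6.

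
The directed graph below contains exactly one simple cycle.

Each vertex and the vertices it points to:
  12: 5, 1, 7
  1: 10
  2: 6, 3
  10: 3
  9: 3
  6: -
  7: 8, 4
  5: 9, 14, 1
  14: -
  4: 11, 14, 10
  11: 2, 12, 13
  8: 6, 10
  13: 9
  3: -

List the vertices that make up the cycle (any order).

DFS with gray/black marking from 11:
11 gray
  2 gray
    6 gray
    6 black
    3 gray
    3 black
  2 black
  12 gray
    5 gray
      9 gray
        9→3: 3 black — skip
      9 black
      14 gray
      14 black
      1 gray
        10 gray
          10→3: 3 black — skip
        10 black
      1 black
    5 black
    12→1: 1 black — skip
    7 gray
      8 gray
        8→6: 6 black — skip
        8→10: 10 black — skip
      8 black
      4 gray
        4→11: 11 is gray → back edge
Back edge closes the cycle 11 → 12 → 7 → 4 → 11; its vertices are {4, 7, 11, 12}.

4, 7, 11, 12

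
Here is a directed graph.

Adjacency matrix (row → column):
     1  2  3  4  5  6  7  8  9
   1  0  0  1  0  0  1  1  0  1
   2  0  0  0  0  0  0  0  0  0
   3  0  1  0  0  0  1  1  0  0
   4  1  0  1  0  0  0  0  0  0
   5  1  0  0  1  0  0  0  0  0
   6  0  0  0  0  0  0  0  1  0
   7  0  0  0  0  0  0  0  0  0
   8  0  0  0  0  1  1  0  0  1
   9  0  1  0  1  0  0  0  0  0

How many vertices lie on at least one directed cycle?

7

A vertex is on a directed cycle iff it belongs to a strongly connected component of size ≥ 2 (or has a self-loop).
The vertices on cycles are {1, 3, 4, 5, 6, 8, 9} — 7 in total.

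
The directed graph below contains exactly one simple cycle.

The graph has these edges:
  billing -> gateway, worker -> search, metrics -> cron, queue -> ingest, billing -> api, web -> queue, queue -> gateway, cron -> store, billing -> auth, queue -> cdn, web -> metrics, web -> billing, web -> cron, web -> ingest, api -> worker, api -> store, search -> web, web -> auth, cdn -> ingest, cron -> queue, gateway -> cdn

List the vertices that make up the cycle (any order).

api, web, search, worker, billing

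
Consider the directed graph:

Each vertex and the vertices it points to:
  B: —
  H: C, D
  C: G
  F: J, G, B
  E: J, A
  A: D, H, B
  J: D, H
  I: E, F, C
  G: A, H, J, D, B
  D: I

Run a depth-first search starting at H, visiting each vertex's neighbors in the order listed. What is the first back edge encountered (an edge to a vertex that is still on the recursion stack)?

DFS from H (visiting each vertex's neighbors in the order listed); mark gray on enter, black on exit:
H gray
  C gray
    G gray
      A gray
        D gray
          I gray
            E gray
              J gray
                J→D: D is gray → back edge
First back edge: J → D.

J→D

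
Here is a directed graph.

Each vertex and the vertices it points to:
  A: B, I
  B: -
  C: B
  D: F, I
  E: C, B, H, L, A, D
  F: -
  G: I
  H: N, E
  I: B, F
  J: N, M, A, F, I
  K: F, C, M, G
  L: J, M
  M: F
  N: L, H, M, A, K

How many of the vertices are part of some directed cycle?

5

A vertex is on a directed cycle iff it belongs to a strongly connected component of size ≥ 2 (or has a self-loop).
The vertices on cycles are {E, H, J, L, N} — 5 in total.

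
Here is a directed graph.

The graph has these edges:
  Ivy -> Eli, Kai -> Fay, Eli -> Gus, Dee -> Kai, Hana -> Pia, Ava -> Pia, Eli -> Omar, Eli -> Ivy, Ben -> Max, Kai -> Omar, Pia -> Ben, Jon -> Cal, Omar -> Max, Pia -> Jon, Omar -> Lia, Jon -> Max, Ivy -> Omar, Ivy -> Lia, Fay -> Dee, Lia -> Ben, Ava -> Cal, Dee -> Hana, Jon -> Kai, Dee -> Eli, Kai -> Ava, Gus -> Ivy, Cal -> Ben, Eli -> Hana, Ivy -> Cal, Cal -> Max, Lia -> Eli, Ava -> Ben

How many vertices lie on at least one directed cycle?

12

A vertex is on a directed cycle iff it belongs to a strongly connected component of size ≥ 2 (or has a self-loop).
The vertices on cycles are {Ava, Dee, Eli, Fay, Gus, Ivy, Jon, Kai, Lia, Pia, Hana, Omar} — 12 in total.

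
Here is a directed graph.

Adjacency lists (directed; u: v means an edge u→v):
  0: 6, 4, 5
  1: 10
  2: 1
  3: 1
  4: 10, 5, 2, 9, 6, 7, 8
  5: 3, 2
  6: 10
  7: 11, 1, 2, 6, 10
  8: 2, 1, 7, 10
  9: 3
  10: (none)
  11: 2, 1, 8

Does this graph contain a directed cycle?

Yes

DFS with white/gray/black marking, starting from 0:
0 gray
  6 gray
    10 gray
    10 black
  6 black
  4 gray
    4→10: 10 black — skip
    5 gray
      3 gray
        1 gray
          1→10: 10 black — skip
        1 black
      3 black
      2 gray
        2→1: 1 black — skip
      2 black
    5 black
    4→2: 2 black — skip
    9 gray
      9→3: 3 black — skip
    9 black
    4→6: 6 black — skip
    7 gray
      11 gray
        11→2: 2 black — skip
        11→1: 1 black — skip
        8 gray
          8→2: 2 black — skip
          8→1: 1 black — skip
          8→7: 7 is gray → back edge
Back edge found, so a cycle exists: 7 → 11 → 8 → 7.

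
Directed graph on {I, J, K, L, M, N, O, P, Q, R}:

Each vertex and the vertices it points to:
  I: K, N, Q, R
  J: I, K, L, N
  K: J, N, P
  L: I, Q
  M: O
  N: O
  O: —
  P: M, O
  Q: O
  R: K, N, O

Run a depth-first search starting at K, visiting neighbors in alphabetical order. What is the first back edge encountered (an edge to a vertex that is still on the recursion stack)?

I→K

DFS from K (visiting neighbors in alphabetical order); mark gray on enter, black on exit:
K gray
  J gray
    I gray
      I→K: K is gray → back edge
First back edge: I → K.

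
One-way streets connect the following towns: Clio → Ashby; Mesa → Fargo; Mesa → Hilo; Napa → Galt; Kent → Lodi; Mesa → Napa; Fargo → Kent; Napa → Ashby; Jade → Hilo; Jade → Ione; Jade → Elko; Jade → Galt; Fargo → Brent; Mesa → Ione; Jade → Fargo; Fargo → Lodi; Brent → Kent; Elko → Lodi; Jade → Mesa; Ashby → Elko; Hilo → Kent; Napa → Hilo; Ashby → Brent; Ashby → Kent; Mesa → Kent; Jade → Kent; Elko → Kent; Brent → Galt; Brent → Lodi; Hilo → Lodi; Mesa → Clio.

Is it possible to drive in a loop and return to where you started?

No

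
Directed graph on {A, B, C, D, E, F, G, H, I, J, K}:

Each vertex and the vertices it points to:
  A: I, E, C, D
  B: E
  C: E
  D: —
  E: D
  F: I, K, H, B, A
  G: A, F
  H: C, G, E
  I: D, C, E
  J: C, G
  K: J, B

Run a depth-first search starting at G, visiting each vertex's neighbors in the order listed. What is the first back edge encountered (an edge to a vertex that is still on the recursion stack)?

J→G

DFS from G (visiting each vertex's neighbors in the order listed); mark gray on enter, black on exit:
G gray
  A gray
    I gray
      D gray
      D black
      C gray
        E gray
          E→D: D black — skip
        E black
      C black
      I→E: E black — skip
    I black
    A→E: E black — skip
    A→C: C black — skip
    A→D: D black — skip
  A black
  F gray
    F→I: I black — skip
    K gray
      J gray
        J→C: C black — skip
        J→G: G is gray → back edge
First back edge: J → G.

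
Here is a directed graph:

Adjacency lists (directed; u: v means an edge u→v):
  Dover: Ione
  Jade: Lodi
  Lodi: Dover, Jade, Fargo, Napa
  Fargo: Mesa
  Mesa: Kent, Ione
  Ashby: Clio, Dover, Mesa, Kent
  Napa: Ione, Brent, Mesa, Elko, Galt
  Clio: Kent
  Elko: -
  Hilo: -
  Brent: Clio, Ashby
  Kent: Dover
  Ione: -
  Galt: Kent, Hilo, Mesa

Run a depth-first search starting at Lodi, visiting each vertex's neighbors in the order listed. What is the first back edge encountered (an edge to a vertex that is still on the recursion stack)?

DFS from Lodi (visiting each vertex's neighbors in the order listed); mark gray on enter, black on exit:
Lodi gray
  Dover gray
    Ione gray
    Ione black
  Dover black
  Jade gray
    Jade→Lodi: Lodi is gray → back edge
First back edge: Jade → Lodi.

Jade->Lodi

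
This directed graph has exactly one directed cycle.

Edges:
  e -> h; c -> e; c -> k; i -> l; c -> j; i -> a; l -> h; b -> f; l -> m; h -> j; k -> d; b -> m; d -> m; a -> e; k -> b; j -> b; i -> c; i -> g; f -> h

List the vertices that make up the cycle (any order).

DFS with gray/black marking from j:
j gray
  b gray
    m gray
    m black
    f gray
      h gray
        h→j: j is gray → back edge
Back edge closes the cycle j → b → f → h → j; its vertices are {b, f, h, j}.

b, f, h, j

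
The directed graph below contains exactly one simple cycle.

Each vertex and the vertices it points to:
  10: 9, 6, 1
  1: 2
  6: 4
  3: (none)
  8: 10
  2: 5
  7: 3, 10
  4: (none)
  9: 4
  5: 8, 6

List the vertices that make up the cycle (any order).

1, 2, 5, 8, 10

DFS with gray/black marking from 10:
10 gray
  9 gray
    4 gray
    4 black
  9 black
  6 gray
    6→4: 4 black — skip
  6 black
  1 gray
    2 gray
      5 gray
        8 gray
          8→10: 10 is gray → back edge
Back edge closes the cycle 10 → 1 → 2 → 5 → 8 → 10; its vertices are {1, 2, 5, 8, 10}.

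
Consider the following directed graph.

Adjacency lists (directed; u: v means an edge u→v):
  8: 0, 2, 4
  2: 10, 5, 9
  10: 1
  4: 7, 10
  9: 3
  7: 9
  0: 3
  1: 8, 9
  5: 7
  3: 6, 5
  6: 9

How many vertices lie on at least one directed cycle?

10

A vertex is on a directed cycle iff it belongs to a strongly connected component of size ≥ 2 (or has a self-loop).
The vertices on cycles are {1, 2, 3, 4, 5, 6, 7, 8, 9, 10} — 10 in total.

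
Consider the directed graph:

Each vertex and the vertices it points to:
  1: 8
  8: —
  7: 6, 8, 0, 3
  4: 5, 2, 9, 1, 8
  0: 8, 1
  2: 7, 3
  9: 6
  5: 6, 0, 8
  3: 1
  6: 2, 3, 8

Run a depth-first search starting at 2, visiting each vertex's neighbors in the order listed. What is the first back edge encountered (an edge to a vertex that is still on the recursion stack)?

6->2

DFS from 2 (visiting each vertex's neighbors in the order listed); mark gray on enter, black on exit:
2 gray
  7 gray
    6 gray
      6→2: 2 is gray → back edge
First back edge: 6 → 2.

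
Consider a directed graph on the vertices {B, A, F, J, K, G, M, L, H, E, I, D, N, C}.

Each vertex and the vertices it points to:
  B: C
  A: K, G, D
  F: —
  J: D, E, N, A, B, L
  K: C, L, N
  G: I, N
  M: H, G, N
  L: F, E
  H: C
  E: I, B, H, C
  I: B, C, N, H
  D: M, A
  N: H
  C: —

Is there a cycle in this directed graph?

Yes

DFS with white/gray/black marking, starting from L:
L gray
  F gray
  F black
  E gray
    I gray
      B gray
        C gray
        C black
      B black
      I→C: C black — skip
      N gray
        H gray
          H→C: C black — skip
        H black
      N black
      I→H: H black — skip
    I black
    E→B: B black — skip
    E→H: H black — skip
    E→C: C black — skip
  E black
L black
A gray
  K gray
    K→C: C black — skip
    K→L: L black — skip
    K→N: N black — skip
  K black
  G gray
    G→I: I black — skip
    G→N: N black — skip
  G black
  D gray
    M gray
      M→H: H black — skip
      M→G: G black — skip
      M→N: N black — skip
    M black
    D→A: A is gray → back edge
Back edge found, so a cycle exists: A → D → A.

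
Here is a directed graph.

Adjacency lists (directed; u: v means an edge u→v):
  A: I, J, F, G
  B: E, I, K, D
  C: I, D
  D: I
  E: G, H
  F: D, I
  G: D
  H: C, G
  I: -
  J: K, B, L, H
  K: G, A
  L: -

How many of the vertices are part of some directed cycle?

4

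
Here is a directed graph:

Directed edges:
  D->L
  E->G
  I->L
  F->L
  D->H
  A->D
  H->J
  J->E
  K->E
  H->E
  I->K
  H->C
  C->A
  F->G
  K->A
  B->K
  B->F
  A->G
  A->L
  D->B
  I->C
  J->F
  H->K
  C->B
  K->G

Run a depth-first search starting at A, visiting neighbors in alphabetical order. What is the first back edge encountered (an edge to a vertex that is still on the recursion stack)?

K→A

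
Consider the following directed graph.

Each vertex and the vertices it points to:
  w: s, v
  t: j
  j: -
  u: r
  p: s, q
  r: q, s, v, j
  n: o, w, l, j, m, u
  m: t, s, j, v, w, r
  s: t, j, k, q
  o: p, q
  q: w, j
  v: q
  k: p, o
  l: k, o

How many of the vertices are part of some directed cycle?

A vertex is on a directed cycle iff it belongs to a strongly connected component of size ≥ 2 (or has a self-loop).
The vertices on cycles are {k, o, p, q, s, v, w} — 7 in total.

7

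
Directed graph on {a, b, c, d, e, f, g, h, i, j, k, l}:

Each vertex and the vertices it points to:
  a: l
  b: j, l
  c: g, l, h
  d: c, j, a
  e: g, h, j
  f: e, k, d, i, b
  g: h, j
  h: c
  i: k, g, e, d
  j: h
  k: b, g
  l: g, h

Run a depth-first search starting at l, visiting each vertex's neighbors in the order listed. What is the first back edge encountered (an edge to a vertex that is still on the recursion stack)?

c->g

DFS from l (visiting each vertex's neighbors in the order listed); mark gray on enter, black on exit:
l gray
  g gray
    h gray
      c gray
        c→g: g is gray → back edge
First back edge: c → g.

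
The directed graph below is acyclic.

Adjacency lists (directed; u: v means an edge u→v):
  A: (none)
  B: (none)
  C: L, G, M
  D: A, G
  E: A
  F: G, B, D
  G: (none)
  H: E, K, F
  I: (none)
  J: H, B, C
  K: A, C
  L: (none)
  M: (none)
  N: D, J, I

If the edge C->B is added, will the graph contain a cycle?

No

Adding C→B creates a cycle iff B can already reach C.
Explore from B: no path reaches C. The graph stays acyclic.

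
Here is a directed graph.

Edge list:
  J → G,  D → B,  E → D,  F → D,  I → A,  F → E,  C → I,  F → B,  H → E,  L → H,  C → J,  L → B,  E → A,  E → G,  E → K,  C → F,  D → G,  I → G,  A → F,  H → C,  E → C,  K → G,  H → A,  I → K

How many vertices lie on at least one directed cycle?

5

A vertex is on a directed cycle iff it belongs to a strongly connected component of size ≥ 2 (or has a self-loop).
The vertices on cycles are {A, C, E, F, I} — 5 in total.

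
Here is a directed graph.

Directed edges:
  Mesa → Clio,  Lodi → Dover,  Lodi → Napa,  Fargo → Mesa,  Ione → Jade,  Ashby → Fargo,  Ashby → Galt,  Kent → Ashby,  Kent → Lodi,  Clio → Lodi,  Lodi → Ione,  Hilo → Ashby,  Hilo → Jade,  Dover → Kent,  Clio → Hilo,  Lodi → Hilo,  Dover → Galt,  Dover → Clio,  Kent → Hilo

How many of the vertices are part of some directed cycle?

8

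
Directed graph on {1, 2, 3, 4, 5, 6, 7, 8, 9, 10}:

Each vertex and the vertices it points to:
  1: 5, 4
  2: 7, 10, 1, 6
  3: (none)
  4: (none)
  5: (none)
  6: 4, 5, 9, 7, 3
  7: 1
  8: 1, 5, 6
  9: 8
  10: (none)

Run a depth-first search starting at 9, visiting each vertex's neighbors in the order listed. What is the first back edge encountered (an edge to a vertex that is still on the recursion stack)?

DFS from 9 (visiting each vertex's neighbors in the order listed); mark gray on enter, black on exit:
9 gray
  8 gray
    1 gray
      5 gray
      5 black
      4 gray
      4 black
    1 black
    8→5: 5 black — skip
    6 gray
      6→4: 4 black — skip
      6→5: 5 black — skip
      6→9: 9 is gray → back edge
First back edge: 6 → 9.

6->9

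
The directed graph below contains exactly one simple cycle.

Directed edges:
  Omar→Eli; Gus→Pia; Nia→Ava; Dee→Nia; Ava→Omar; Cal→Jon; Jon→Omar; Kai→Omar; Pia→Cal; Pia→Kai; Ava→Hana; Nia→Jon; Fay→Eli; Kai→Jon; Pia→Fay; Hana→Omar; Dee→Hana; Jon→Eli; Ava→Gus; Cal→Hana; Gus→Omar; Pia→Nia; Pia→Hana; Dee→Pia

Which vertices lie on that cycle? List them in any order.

Ava, Gus, Nia, Pia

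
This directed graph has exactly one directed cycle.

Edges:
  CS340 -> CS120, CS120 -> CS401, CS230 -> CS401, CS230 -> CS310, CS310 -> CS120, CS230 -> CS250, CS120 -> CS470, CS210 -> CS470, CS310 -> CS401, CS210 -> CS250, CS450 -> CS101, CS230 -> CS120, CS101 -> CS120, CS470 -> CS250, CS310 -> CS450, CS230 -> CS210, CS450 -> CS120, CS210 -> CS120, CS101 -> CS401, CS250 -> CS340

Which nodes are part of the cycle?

CS120, CS250, CS340, CS470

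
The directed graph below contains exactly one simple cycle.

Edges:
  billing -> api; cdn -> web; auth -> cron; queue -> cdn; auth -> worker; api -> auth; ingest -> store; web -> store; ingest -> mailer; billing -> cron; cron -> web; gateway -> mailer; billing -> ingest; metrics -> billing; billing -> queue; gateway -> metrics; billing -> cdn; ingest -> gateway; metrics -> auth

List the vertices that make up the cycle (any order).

ingest, billing, gateway, metrics

DFS with gray/black marking from billing:
billing gray
  ingest gray
    mailer gray
    mailer black
    gateway gray
      gateway→mailer: mailer black — skip
      metrics gray
        auth gray
          cron gray
            web gray
              store gray
              store black
            web black
          cron black
          worker gray
          worker black
        auth black
        metrics→billing: billing is gray → back edge
Back edge closes the cycle billing → ingest → gateway → metrics → billing; its vertices are {ingest, billing, gateway, metrics}.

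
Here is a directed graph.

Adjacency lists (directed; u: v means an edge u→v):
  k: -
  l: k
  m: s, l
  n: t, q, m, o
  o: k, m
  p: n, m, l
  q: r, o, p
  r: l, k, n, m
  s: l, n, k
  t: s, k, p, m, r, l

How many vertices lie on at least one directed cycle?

8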